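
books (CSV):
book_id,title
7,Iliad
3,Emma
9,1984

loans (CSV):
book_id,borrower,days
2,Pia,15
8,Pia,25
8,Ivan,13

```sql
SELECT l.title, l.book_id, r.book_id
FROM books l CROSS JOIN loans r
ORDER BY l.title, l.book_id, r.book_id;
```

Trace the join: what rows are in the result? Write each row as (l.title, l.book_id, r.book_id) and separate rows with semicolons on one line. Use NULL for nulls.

(1984, 9, 2); (1984, 9, 8); (1984, 9, 8); (Emma, 3, 2); (Emma, 3, 8); (Emma, 3, 8); (Iliad, 7, 2); (Iliad, 7, 8); (Iliad, 7, 8)

CROSS JOIN pairs every row of `books` with every row of `loans`: 3 × 3 = 9 rows.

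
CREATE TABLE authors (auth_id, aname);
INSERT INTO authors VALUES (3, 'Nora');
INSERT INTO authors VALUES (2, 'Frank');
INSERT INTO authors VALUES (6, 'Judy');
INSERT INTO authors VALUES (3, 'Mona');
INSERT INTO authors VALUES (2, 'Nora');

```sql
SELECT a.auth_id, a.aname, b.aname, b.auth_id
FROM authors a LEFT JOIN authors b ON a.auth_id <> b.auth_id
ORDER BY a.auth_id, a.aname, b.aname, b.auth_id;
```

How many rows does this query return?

16

LEFT JOIN keeps every row from `authors a`; unmatched rows get NULL for `authors b`'s columns.
Matching on a.auth_id <> b.auth_id.
- a (auth_id=3) pairs with 3 row(s) of b.
- a (auth_id=2) pairs with 3 row(s) of b.
- a (auth_id=6) pairs with 4 row(s) of b.
- a (auth_id=3) pairs with 3 row(s) of b.
- a (auth_id=2) pairs with 3 row(s) of b.
Total: 16 rows.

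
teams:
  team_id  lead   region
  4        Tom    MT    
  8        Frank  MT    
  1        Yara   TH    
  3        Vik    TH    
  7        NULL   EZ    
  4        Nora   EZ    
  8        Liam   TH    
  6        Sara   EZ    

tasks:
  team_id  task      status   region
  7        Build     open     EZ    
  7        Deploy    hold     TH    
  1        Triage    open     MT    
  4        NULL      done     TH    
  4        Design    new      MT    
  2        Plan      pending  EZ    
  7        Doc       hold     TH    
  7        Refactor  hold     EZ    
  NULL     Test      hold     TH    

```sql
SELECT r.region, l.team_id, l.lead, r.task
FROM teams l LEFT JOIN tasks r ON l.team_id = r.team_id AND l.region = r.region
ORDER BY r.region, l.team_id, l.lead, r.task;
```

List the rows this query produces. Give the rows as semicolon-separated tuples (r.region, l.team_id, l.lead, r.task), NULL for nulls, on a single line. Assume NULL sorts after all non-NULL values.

LEFT JOIN keeps every row from `teams`; unmatched rows get NULL for `tasks`'s columns.
Matching on l.team_id = r.team_id AND l.region = r.region. A NULL in a compared column never satisfies the condition.
Matched pairs: 3; unmatched l rows kept: 6.

(EZ, 7, NULL, Build); (EZ, 7, NULL, Refactor); (MT, 4, Tom, Design); (NULL, 1, Yara, NULL); (NULL, 3, Vik, NULL); (NULL, 4, Nora, NULL); (NULL, 6, Sara, NULL); (NULL, 8, Frank, NULL); (NULL, 8, Liam, NULL)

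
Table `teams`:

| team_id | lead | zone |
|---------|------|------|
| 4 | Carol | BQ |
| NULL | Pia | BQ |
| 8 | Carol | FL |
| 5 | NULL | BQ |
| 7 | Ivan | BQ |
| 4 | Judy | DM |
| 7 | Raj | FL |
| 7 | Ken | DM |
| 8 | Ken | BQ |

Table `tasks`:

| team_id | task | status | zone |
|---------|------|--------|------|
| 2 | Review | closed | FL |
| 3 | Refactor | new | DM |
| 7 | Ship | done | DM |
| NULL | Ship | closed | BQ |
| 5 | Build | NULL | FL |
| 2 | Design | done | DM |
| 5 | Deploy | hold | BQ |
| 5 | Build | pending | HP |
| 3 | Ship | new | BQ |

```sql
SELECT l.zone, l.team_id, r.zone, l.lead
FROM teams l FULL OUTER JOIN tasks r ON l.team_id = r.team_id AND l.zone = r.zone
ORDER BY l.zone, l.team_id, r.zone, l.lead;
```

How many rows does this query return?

16

FULL OUTER JOIN keeps every row from both sides; unmatched rows get NULL for the other side's columns.
Matching on l.team_id = r.team_id AND l.zone = r.zone. A NULL in a compared column never satisfies the condition.
Matched pairs: 2; unmatched l rows kept: 7; unmatched r rows kept: 7.
Total: 2 matched + 14 padded = 16 rows.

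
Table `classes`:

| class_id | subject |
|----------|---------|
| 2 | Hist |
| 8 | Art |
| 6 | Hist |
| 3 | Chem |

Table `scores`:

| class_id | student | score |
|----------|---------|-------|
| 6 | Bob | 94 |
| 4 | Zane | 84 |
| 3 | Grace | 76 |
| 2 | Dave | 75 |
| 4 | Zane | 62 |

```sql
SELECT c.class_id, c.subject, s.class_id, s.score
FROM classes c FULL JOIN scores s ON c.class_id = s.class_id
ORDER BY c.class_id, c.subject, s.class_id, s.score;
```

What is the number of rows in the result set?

6

FULL OUTER JOIN keeps every row from both sides; unmatched rows get NULL for the other side's columns.
Matching on c.class_id = s.class_id.
Matched pairs: 3; unmatched c rows kept: 1; unmatched s rows kept: 2.
Total: 3 matched + 3 padded = 6 rows.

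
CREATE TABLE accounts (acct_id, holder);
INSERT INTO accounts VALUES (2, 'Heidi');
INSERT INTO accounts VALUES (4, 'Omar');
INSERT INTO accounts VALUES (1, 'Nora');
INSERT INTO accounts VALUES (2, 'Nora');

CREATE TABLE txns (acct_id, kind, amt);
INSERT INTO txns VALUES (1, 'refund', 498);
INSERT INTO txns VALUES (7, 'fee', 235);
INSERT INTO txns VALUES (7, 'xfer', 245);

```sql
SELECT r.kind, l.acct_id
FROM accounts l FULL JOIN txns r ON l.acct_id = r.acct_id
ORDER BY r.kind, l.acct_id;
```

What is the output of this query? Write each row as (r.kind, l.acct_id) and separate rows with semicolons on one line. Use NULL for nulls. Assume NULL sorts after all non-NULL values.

(fee, NULL); (refund, 1); (xfer, NULL); (NULL, 2); (NULL, 2); (NULL, 4)

FULL OUTER JOIN keeps every row from both sides; unmatched rows get NULL for the other side's columns.
Matching on l.acct_id = r.acct_id.
- l[0] acct_id=2 → no match; kept with NULLs on the r side.
- l[1] acct_id=4 → no match; kept with NULLs on the r side.
- l[2] acct_id=1 → 1 match(es) in r → 1 row(s).
- l[3] acct_id=2 → no match; kept with NULLs on the r side.
- plus 2 unmatched r row(s), each kept with NULL l columns.
After projecting and ordering:
r.kind | l.acct_id
fee | NULL
refund | 1
xfer | NULL
NULL | 2
NULL | 2
NULL | 4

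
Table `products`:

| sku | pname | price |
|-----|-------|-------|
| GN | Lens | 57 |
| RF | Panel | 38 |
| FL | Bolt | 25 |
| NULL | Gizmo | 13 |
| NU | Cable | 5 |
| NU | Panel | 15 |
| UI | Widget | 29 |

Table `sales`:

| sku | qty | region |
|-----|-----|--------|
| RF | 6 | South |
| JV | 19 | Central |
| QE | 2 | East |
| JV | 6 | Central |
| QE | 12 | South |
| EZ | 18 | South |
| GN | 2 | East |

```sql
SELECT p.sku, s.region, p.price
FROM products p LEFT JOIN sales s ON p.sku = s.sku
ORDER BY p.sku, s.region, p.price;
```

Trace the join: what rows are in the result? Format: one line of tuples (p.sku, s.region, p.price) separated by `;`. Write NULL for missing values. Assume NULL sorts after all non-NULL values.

(FL, NULL, 25); (GN, East, 57); (NU, NULL, 5); (NU, NULL, 15); (RF, South, 38); (UI, NULL, 29); (NULL, NULL, 13)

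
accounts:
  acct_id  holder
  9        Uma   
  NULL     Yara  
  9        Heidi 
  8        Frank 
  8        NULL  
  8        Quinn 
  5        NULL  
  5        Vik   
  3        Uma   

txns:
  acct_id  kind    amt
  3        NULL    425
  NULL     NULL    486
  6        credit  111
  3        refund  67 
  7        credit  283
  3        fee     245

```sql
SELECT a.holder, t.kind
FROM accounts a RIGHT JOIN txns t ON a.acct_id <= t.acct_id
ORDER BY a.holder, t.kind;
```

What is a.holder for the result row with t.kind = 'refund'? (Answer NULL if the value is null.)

RIGHT JOIN keeps every row from `txns`; unmatched rows get NULL for `accounts`'s columns.
Matching on a.acct_id <= t.acct_id. A NULL in a compared column never satisfies the condition.
Matched pairs: 9; unmatched t rows kept: 1.

Uma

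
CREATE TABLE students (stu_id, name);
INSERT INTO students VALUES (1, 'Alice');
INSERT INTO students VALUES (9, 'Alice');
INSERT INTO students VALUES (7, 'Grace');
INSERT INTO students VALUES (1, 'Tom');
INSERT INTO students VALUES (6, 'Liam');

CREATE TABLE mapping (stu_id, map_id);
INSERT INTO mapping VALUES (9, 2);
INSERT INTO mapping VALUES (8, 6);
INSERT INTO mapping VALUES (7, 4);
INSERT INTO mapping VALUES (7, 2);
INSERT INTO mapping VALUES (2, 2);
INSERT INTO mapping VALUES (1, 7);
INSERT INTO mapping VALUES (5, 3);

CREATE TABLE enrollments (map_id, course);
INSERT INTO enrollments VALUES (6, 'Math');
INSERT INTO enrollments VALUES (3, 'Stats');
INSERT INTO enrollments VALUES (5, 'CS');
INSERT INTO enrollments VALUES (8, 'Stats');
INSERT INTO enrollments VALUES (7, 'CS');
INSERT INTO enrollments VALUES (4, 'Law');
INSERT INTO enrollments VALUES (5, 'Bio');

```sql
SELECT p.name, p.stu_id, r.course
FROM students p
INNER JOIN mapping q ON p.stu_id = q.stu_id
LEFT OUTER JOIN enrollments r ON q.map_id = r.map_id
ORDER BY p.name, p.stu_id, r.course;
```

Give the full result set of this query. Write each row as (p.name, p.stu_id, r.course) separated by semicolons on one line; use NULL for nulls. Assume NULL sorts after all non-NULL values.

Joins associate left-to-right: students INNER JOIN mapping on stu_id gives 5 intermediate row(s).
Then LEFT JOIN `enrollments r` on map_id: each of those 5 rows is kept; rows whose q.map_id has no match in r get NULL for r's columns.

(Alice, 1, CS); (Alice, 9, NULL); (Grace, 7, Law); (Grace, 7, NULL); (Tom, 1, CS)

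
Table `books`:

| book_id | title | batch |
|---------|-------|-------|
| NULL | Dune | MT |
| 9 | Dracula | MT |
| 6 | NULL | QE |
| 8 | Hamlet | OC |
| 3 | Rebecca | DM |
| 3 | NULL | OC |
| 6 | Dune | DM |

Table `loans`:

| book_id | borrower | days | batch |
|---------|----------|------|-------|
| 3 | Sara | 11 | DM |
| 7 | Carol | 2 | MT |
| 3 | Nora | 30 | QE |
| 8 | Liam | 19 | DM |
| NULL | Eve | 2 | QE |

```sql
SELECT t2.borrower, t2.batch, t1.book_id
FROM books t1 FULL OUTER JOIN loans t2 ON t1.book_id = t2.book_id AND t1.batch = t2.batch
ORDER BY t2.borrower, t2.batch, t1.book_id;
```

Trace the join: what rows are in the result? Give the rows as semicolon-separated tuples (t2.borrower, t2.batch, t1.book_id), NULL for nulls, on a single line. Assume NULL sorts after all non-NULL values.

(Carol, MT, NULL); (Eve, QE, NULL); (Liam, DM, NULL); (Nora, QE, NULL); (Sara, DM, 3); (NULL, NULL, 3); (NULL, NULL, 6); (NULL, NULL, 6); (NULL, NULL, 8); (NULL, NULL, 9); (NULL, NULL, NULL)

FULL OUTER JOIN keeps every row from both sides; unmatched rows get NULL for the other side's columns.
Matching on t1.book_id = t2.book_id AND t1.batch = t2.batch. A NULL in a compared column never satisfies the condition.
- t1[0] book_id=NULL, batch=MT → no match; kept with NULLs on the t2 side.
- t1[1] book_id=9, batch=MT → no match; kept with NULLs on the t2 side.
- t1[2] book_id=6, batch=QE → no match; kept with NULLs on the t2 side.
- t1[3] book_id=8, batch=OC → no match; kept with NULLs on the t2 side.
- t1[4] book_id=3, batch=DM → 1 match(es) in t2 → 1 row(s).
- t1[5] book_id=3, batch=OC → no match; kept with NULLs on the t2 side.
- t1[6] book_id=6, batch=DM → no match; kept with NULLs on the t2 side.
- 4 t2 row(s) had no t1 match → kept, t1 columns NULL.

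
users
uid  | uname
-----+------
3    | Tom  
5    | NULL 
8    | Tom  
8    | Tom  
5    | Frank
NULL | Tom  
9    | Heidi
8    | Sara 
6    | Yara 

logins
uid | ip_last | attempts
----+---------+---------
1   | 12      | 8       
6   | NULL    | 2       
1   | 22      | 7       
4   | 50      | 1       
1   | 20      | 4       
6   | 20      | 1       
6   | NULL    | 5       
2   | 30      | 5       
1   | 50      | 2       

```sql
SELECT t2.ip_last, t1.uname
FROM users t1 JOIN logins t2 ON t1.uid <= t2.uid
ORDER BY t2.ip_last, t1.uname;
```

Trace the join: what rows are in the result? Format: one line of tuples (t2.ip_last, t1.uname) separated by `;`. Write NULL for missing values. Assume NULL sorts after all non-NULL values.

(20, Frank); (20, Tom); (20, Yara); (20, NULL); (50, Tom); (NULL, Frank); (NULL, Frank); (NULL, Tom); (NULL, Tom); (NULL, Yara); (NULL, Yara); (NULL, NULL); (NULL, NULL)

INNER JOIN keeps only pairs where the ON condition holds.
Matching on t1.uid <= t2.uid. A NULL in a compared column never satisfies the condition.
- t1 row (uid=3): matches 4 t2 row(s) → 4 output row(s).
- t1 row (uid=5): matches 3 t2 row(s) → 3 output row(s).
- t1 row (uid=8): no match → dropped.
- t1 row (uid=8): no match → dropped.
- t1 row (uid=5): matches 3 t2 row(s) → 3 output row(s).
- t1 row (uid=NULL): no match → dropped.
- t1 row (uid=9): no match → dropped.
- t1 row (uid=8): no match → dropped.
- t1 row (uid=6): matches 3 t2 row(s) → 3 output row(s).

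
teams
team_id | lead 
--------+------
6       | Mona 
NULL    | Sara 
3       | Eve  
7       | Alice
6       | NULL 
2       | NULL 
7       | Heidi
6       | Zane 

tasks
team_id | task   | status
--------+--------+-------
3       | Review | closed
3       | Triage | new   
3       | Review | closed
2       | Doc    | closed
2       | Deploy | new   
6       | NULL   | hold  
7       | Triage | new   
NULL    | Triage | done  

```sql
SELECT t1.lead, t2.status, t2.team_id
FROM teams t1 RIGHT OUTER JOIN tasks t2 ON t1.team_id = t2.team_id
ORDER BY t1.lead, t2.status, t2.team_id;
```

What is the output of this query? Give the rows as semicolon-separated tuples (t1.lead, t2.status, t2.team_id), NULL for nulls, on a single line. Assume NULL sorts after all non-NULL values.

(Alice, new, 7); (Eve, closed, 3); (Eve, closed, 3); (Eve, new, 3); (Heidi, new, 7); (Mona, hold, 6); (Zane, hold, 6); (NULL, closed, 2); (NULL, done, NULL); (NULL, hold, 6); (NULL, new, 2)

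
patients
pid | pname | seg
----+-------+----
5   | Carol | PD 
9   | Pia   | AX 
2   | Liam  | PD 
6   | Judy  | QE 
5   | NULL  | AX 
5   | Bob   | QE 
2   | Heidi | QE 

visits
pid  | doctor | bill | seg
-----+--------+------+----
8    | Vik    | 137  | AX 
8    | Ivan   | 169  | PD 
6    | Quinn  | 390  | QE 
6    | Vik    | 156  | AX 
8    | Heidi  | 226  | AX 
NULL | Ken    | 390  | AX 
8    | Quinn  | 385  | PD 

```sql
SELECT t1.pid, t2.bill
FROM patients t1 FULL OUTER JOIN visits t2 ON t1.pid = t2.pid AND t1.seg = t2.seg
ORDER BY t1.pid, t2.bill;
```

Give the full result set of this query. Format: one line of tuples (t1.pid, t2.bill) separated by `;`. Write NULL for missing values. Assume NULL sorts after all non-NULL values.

(2, NULL); (2, NULL); (5, NULL); (5, NULL); (5, NULL); (6, 390); (9, NULL); (NULL, 137); (NULL, 156); (NULL, 169); (NULL, 226); (NULL, 385); (NULL, 390)

FULL OUTER JOIN keeps every row from both sides; unmatched rows get NULL for the other side's columns.
Matching on t1.pid = t2.pid AND t1.seg = t2.seg. A NULL in a compared column never satisfies the condition.
Matched pairs: 1; unmatched t1 rows kept: 6; unmatched t2 rows kept: 6.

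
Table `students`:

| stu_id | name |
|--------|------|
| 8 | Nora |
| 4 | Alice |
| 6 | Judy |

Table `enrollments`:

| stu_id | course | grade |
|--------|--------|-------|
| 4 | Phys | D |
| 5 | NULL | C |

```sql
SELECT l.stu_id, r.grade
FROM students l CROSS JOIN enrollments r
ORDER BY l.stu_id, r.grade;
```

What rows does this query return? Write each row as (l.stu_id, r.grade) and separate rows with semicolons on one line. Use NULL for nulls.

(4, C); (4, D); (6, C); (6, D); (8, C); (8, D)

CROSS JOIN pairs every row of `students` with every row of `enrollments`: 3 × 2 = 6 rows.
After projecting and ordering:
l.stu_id | r.grade
4 | C
4 | D
6 | C
6 | D
8 | C
8 | D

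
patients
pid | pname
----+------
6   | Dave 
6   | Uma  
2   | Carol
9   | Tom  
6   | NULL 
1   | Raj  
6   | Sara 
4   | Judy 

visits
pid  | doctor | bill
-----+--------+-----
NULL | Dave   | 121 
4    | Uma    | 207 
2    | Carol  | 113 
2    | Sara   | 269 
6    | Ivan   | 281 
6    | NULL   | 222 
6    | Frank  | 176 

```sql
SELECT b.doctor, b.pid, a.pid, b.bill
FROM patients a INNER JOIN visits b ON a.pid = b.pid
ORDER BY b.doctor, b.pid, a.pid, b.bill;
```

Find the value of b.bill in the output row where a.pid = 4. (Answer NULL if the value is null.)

INNER JOIN keeps only pairs where the ON condition holds.
Matching on a.pid = b.pid. A NULL in a compared column never satisfies the condition.
Matched pairs: 15.

207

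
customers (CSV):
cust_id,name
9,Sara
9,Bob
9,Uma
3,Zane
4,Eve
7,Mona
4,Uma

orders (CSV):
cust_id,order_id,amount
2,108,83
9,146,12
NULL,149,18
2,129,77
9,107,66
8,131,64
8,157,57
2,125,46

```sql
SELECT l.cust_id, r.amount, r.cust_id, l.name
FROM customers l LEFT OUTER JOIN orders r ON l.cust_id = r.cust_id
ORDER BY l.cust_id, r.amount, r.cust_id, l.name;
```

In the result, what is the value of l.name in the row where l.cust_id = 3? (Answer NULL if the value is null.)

Zane

LEFT JOIN keeps every row from `customers`; unmatched rows get NULL for `orders`'s columns.
Matching on l.cust_id = r.cust_id. A NULL in a compared column never satisfies the condition.
Matched pairs: 6; unmatched l rows kept: 4.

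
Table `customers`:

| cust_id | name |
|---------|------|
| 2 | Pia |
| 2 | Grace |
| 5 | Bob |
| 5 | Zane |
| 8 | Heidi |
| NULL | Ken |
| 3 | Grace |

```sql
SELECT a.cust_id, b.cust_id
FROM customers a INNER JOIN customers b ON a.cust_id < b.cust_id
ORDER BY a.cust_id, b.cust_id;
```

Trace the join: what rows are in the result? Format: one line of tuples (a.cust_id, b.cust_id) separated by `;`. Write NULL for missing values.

INNER JOIN keeps only pairs where the ON condition holds.
Matching on a.cust_id < b.cust_id. A NULL in a compared column never satisfies the condition.
- a row (cust_id=2): matches 4 b row(s) → 4 output row(s).
- a row (cust_id=2): matches 4 b row(s) → 4 output row(s).
- a row (cust_id=5): matches 1 b row(s) → 1 output row(s).
- a row (cust_id=5): matches 1 b row(s) → 1 output row(s).
- a row (cust_id=8): no match → dropped.
- a row (cust_id=NULL): no match → dropped.
- a row (cust_id=3): matches 3 b row(s) → 3 output row(s).

(2, 3); (2, 3); (2, 5); (2, 5); (2, 5); (2, 5); (2, 8); (2, 8); (3, 5); (3, 5); (3, 8); (5, 8); (5, 8)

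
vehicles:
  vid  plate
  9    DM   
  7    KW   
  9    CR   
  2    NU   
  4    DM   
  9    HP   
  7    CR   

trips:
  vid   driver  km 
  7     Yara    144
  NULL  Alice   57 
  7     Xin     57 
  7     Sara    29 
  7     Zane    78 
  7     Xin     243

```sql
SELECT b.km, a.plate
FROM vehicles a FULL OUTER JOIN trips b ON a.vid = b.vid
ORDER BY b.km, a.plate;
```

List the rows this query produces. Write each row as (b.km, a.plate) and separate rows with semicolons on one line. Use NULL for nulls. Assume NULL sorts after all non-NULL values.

FULL OUTER JOIN keeps every row from both sides; unmatched rows get NULL for the other side's columns.
Matching on a.vid = b.vid. A NULL in a compared column never satisfies the condition.
- a (vid=9) has no partner → padded with NULL.
- a (vid=7) pairs with 5 row(s) of b.
- a (vid=9) has no partner → padded with NULL.
- a (vid=2) has no partner → padded with NULL.
- a (vid=4) has no partner → padded with NULL.
- a (vid=9) has no partner → padded with NULL.
- a (vid=7) pairs with 5 row(s) of b.
- plus 1 unmatched b row(s), each kept with NULL a columns.

(29, CR); (29, KW); (57, CR); (57, KW); (57, NULL); (78, CR); (78, KW); (144, CR); (144, KW); (243, CR); (243, KW); (NULL, CR); (NULL, DM); (NULL, DM); (NULL, HP); (NULL, NU)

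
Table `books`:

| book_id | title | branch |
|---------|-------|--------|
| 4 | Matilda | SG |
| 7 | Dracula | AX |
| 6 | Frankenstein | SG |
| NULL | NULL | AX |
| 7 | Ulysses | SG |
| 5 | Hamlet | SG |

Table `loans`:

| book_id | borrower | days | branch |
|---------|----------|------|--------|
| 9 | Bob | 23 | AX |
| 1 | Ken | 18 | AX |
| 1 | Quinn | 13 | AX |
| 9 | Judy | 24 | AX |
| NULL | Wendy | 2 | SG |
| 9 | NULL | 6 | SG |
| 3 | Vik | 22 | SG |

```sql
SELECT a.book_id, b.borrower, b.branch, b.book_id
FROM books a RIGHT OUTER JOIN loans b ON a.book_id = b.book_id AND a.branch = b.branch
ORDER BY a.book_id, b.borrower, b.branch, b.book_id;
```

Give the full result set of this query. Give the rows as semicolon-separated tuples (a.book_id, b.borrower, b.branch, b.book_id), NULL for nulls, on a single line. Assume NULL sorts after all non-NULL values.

(NULL, Bob, AX, 9); (NULL, Judy, AX, 9); (NULL, Ken, AX, 1); (NULL, Quinn, AX, 1); (NULL, Vik, SG, 3); (NULL, Wendy, SG, NULL); (NULL, NULL, SG, 9)

RIGHT JOIN keeps every row from `loans`; unmatched rows get NULL for `books`'s columns.
Matching on a.book_id = b.book_id AND a.branch = b.branch. A NULL in a compared column never satisfies the condition.
- a[0] book_id=4, branch=SG → no match.
- a[1] book_id=7, branch=AX → no match.
- a[2] book_id=6, branch=SG → no match.
- a[3] book_id=NULL, branch=AX → no match.
- a[4] book_id=7, branch=SG → no match.
- a[5] book_id=5, branch=SG → no match.
- plus 7 unmatched b row(s), each kept with NULL a columns.
After projecting and ordering:
a.book_id | b.borrower | b.branch | b.book_id
NULL | Bob | AX | 9
NULL | Judy | AX | 9
NULL | Ken | AX | 1
NULL | Quinn | AX | 1
NULL | Vik | SG | 3
NULL | Wendy | SG | NULL
NULL | NULL | SG | 9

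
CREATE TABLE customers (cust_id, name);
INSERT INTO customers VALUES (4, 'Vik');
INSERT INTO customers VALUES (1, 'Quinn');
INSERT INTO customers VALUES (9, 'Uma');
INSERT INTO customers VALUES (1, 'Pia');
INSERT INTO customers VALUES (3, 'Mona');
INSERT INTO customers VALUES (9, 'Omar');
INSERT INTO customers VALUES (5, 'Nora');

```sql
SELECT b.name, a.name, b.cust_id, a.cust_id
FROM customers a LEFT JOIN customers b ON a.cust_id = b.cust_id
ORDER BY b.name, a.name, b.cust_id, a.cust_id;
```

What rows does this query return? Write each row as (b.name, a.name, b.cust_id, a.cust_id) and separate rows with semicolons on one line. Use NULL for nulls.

(Mona, Mona, 3, 3); (Nora, Nora, 5, 5); (Omar, Omar, 9, 9); (Omar, Uma, 9, 9); (Pia, Pia, 1, 1); (Pia, Quinn, 1, 1); (Quinn, Pia, 1, 1); (Quinn, Quinn, 1, 1); (Uma, Omar, 9, 9); (Uma, Uma, 9, 9); (Vik, Vik, 4, 4)

LEFT JOIN keeps every row from `customers a`; unmatched rows get NULL for `customers b`'s columns.
Matching on a.cust_id = b.cust_id.
- a (cust_id=4) pairs with 1 row(s) of b.
- a (cust_id=1) pairs with 2 row(s) of b.
- a (cust_id=9) pairs with 2 row(s) of b.
- a (cust_id=1) pairs with 2 row(s) of b.
- a (cust_id=3) pairs with 1 row(s) of b.
- a (cust_id=9) pairs with 2 row(s) of b.
- a (cust_id=5) pairs with 1 row(s) of b.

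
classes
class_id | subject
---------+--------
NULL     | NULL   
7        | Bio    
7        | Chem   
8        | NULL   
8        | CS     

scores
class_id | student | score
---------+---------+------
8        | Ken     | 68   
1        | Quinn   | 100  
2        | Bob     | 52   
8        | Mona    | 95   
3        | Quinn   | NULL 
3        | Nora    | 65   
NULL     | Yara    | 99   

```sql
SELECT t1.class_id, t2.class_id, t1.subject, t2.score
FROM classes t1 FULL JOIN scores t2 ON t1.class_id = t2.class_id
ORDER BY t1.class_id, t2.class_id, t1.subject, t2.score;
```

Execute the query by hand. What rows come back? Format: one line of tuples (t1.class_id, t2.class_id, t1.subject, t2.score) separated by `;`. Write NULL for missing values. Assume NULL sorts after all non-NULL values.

FULL OUTER JOIN keeps every row from both sides; unmatched rows get NULL for the other side's columns.
Matching on t1.class_id = t2.class_id. A NULL in a compared column never satisfies the condition.
- t1 (class_id=NULL) has no partner → padded with NULL.
- t1 (class_id=7) has no partner → padded with NULL.
- t1 (class_id=7) has no partner → padded with NULL.
- t1 (class_id=8) pairs with 2 row(s) of t2.
- t1 (class_id=8) pairs with 2 row(s) of t2.
- 5 row(s) from t2 found no t1 partner → padded with NULL.

(7, NULL, Bio, NULL); (7, NULL, Chem, NULL); (8, 8, CS, 68); (8, 8, CS, 95); (8, 8, NULL, 68); (8, 8, NULL, 95); (NULL, 1, NULL, 100); (NULL, 2, NULL, 52); (NULL, 3, NULL, 65); (NULL, 3, NULL, NULL); (NULL, NULL, NULL, 99); (NULL, NULL, NULL, NULL)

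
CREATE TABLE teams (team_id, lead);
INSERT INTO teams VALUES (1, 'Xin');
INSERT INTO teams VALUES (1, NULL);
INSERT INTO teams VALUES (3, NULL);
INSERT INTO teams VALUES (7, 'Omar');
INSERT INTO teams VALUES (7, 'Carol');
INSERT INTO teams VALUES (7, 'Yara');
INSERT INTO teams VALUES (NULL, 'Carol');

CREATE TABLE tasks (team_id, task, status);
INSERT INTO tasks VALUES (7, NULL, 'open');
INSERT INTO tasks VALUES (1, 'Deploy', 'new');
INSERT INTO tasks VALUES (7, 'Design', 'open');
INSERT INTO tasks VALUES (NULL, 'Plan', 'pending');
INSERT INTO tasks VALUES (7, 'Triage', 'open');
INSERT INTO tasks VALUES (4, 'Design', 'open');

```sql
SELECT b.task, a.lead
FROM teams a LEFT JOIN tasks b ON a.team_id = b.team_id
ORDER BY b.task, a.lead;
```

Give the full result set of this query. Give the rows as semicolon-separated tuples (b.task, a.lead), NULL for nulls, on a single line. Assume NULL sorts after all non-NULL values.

(Deploy, Xin); (Deploy, NULL); (Design, Carol); (Design, Omar); (Design, Yara); (Triage, Carol); (Triage, Omar); (Triage, Yara); (NULL, Carol); (NULL, Carol); (NULL, Omar); (NULL, Yara); (NULL, NULL)

LEFT JOIN keeps every row from `teams`; unmatched rows get NULL for `tasks`'s columns.
Matching on a.team_id = b.team_id. A NULL in a compared column never satisfies the condition.
- a[0] team_id=1 → 1 match(es) in b → 1 row(s).
- a[1] team_id=1 → 1 match(es) in b → 1 row(s).
- a[2] team_id=3 → no match; kept with NULLs on the b side.
- a[3] team_id=7 → 3 match(es) in b → 3 row(s).
- a[4] team_id=7 → 3 match(es) in b → 3 row(s).
- a[5] team_id=7 → 3 match(es) in b → 3 row(s).
- a[6] team_id=NULL → no match; kept with NULLs on the b side.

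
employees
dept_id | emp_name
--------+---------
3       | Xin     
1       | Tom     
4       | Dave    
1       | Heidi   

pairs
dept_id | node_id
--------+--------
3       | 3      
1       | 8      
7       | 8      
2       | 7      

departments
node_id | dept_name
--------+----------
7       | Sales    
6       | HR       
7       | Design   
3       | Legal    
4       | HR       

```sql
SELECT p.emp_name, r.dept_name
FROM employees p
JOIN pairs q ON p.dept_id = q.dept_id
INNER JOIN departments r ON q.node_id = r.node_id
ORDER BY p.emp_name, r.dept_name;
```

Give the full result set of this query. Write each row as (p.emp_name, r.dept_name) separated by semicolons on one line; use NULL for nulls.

Evaluate left to right. First `employees p INNER JOIN pairs q` on dept_id: 3 row(s).
Then INNER JOIN `departments r` on node_id: keep only rows whose q.node_id appears in r.

(Xin, Legal)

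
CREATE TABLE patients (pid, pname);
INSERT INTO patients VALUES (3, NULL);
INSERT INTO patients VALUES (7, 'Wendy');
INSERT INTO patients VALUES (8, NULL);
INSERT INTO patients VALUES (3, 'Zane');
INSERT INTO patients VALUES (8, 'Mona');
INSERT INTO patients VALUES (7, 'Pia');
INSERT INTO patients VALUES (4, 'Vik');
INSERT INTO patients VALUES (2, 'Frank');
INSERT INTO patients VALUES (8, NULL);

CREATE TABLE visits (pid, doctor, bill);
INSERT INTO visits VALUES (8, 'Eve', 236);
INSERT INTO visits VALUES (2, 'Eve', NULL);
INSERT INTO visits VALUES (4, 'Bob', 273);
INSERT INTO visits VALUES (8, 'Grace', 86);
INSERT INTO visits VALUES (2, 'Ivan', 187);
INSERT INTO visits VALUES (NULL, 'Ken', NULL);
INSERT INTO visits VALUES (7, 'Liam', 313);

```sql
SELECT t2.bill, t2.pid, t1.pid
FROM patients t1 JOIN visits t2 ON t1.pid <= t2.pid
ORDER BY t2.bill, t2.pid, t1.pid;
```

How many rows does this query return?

30

INNER JOIN keeps only pairs where the ON condition holds.
Matching on t1.pid <= t2.pid. A NULL in a compared column never satisfies the condition.
- t1 row (pid=3): matches 4 t2 row(s) → 4 output row(s).
- t1 row (pid=7): matches 3 t2 row(s) → 3 output row(s).
- t1 row (pid=8): matches 2 t2 row(s) → 2 output row(s).
- t1 row (pid=3): matches 4 t2 row(s) → 4 output row(s).
- t1 row (pid=8): matches 2 t2 row(s) → 2 output row(s).
- t1 row (pid=7): matches 3 t2 row(s) → 3 output row(s).
- t1 row (pid=4): matches 4 t2 row(s) → 4 output row(s).
- t1 row (pid=2): matches 6 t2 row(s) → 6 output row(s).
- t1 row (pid=8): matches 2 t2 row(s) → 2 output row(s).
Total: 30 rows.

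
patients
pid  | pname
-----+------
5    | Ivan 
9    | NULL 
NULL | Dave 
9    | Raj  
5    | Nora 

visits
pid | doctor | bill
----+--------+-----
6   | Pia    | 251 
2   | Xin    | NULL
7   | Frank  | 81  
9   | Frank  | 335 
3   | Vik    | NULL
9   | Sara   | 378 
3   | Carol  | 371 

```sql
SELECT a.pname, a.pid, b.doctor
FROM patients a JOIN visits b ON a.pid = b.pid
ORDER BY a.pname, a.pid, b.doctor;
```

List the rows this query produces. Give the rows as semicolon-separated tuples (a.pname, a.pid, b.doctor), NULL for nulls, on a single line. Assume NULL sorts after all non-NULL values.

INNER JOIN keeps only pairs where the ON condition holds.
Matching on a.pid = b.pid. A NULL in a compared column never satisfies the condition.
Matched pairs: 4.

(Raj, 9, Frank); (Raj, 9, Sara); (NULL, 9, Frank); (NULL, 9, Sara)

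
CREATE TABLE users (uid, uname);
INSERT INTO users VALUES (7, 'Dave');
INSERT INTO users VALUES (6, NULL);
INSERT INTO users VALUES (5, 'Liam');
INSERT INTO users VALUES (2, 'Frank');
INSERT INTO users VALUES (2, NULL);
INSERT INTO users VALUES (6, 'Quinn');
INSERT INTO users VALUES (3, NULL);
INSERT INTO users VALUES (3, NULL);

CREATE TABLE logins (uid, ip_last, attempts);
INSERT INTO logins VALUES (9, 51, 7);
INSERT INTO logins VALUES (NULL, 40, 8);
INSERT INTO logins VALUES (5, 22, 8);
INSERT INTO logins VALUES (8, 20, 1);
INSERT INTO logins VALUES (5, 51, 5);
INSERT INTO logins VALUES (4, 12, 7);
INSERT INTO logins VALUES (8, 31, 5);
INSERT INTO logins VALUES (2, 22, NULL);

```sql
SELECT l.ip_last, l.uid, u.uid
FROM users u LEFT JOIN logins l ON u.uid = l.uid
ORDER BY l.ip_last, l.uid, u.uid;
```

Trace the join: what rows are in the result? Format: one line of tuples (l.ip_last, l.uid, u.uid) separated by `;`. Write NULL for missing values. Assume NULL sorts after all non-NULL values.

(22, 2, 2); (22, 2, 2); (22, 5, 5); (51, 5, 5); (NULL, NULL, 3); (NULL, NULL, 3); (NULL, NULL, 6); (NULL, NULL, 6); (NULL, NULL, 7)

LEFT JOIN keeps every row from `users`; unmatched rows get NULL for `logins`'s columns.
Matching on u.uid = l.uid. A NULL in a compared column never satisfies the condition.
Matched pairs: 4; unmatched u rows kept: 5.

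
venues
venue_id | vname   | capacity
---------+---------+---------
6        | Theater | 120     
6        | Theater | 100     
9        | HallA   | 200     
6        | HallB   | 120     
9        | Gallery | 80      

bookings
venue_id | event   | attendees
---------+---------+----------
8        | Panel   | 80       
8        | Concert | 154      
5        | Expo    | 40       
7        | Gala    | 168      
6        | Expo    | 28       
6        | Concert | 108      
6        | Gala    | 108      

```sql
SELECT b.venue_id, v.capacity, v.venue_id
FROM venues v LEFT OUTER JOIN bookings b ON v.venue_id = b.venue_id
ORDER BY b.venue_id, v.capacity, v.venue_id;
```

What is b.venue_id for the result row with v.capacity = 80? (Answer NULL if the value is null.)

NULL

LEFT JOIN keeps every row from `venues`; unmatched rows get NULL for `bookings`'s columns.
Matching on v.venue_id = b.venue_id.
- v row (venue_id=6): matches 3 b row(s) → 3 output row(s).
- v row (venue_id=6): matches 3 b row(s) → 3 output row(s).
- v row (venue_id=9): no match → kept, b columns NULL.
- v row (venue_id=6): matches 3 b row(s) → 3 output row(s).
- v row (venue_id=9): no match → kept, b columns NULL.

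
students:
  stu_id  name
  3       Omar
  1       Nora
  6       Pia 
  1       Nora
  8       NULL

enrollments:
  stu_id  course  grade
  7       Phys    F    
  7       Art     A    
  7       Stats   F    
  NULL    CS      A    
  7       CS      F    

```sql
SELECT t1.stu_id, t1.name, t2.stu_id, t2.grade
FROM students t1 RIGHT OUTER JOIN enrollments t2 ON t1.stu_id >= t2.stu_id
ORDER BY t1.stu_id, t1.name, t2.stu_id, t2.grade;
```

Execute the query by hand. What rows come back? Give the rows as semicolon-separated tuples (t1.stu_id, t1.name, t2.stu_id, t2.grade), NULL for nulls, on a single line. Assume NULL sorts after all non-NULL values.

(8, NULL, 7, A); (8, NULL, 7, F); (8, NULL, 7, F); (8, NULL, 7, F); (NULL, NULL, NULL, A)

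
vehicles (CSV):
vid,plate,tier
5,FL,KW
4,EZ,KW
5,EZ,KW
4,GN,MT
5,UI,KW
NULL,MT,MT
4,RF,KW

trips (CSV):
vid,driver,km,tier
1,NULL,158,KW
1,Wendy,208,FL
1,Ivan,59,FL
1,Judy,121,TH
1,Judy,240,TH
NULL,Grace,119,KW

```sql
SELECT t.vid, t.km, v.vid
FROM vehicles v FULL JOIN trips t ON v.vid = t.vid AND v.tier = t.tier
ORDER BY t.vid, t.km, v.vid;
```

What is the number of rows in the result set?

13

FULL OUTER JOIN keeps every row from both sides; unmatched rows get NULL for the other side's columns.
Matching on v.vid = t.vid AND v.tier = t.tier. A NULL in a compared column never satisfies the condition.
- v row (vid=5, tier=KW): no match → kept, t columns NULL.
- v row (vid=4, tier=KW): no match → kept, t columns NULL.
- v row (vid=5, tier=KW): no match → kept, t columns NULL.
- v row (vid=4, tier=MT): no match → kept, t columns NULL.
- v row (vid=5, tier=KW): no match → kept, t columns NULL.
- v row (vid=NULL, tier=MT): no match → kept, t columns NULL.
- v row (vid=4, tier=KW): no match → kept, t columns NULL.
- plus 6 unmatched t row(s), each kept with NULL v columns.
Total: 0 matched + 13 padded = 13 rows.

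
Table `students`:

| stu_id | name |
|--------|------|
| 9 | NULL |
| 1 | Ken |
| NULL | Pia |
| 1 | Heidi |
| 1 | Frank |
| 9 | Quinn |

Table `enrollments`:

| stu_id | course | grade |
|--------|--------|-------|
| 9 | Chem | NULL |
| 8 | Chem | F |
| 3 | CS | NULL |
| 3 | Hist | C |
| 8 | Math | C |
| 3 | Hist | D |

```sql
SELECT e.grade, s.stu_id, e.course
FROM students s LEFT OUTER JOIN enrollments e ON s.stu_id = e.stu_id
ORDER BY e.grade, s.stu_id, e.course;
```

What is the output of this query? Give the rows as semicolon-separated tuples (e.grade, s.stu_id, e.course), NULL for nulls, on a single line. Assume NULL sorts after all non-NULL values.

(NULL, 1, NULL); (NULL, 1, NULL); (NULL, 1, NULL); (NULL, 9, Chem); (NULL, 9, Chem); (NULL, NULL, NULL)

LEFT JOIN keeps every row from `students`; unmatched rows get NULL for `enrollments`'s columns.
Matching on s.stu_id = e.stu_id. A NULL in a compared column never satisfies the condition.
- s[0] stu_id=9 → 1 match(es) in e → 1 row(s).
- s[1] stu_id=1 → no match; kept with NULLs on the e side.
- s[2] stu_id=NULL → no match; kept with NULLs on the e side.
- s[3] stu_id=1 → no match; kept with NULLs on the e side.
- s[4] stu_id=1 → no match; kept with NULLs on the e side.
- s[5] stu_id=9 → 1 match(es) in e → 1 row(s).
After projecting and ordering:
e.grade | s.stu_id | e.course
NULL | 1 | NULL
NULL | 1 | NULL
NULL | 1 | NULL
NULL | 9 | Chem
NULL | 9 | Chem
NULL | NULL | NULL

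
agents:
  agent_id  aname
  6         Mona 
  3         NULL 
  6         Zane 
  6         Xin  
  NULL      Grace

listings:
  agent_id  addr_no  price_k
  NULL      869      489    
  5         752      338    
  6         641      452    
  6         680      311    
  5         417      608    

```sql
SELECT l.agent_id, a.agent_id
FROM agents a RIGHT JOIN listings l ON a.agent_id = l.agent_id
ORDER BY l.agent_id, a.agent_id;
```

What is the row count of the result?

RIGHT JOIN keeps every row from `listings`; unmatched rows get NULL for `agents`'s columns.
Matching on a.agent_id = l.agent_id. A NULL in a compared column never satisfies the condition.
Matched pairs: 6; unmatched l rows kept: 3.
Total: 6 matched + 3 padded = 9 rows.

9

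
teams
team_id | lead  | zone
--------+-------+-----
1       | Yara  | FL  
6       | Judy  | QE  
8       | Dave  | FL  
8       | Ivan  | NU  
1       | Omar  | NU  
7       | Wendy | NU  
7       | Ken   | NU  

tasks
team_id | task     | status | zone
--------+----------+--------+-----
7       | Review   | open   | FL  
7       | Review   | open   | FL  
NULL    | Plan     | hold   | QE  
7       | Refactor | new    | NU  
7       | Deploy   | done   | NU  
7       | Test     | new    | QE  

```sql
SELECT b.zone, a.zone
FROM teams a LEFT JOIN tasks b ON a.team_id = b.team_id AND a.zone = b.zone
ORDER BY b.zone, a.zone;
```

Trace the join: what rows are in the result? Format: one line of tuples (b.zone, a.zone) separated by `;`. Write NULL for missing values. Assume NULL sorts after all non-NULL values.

LEFT JOIN keeps every row from `teams`; unmatched rows get NULL for `tasks`'s columns.
Matching on a.team_id = b.team_id AND a.zone = b.zone. A NULL in a compared column never satisfies the condition.
- team_id=1, zone=FL: no b row matches, row kept with b columns NULL.
- team_id=6, zone=QE: no b row matches, row kept with b columns NULL.
- team_id=8, zone=FL: no b row matches, row kept with b columns NULL.
- team_id=8, zone=NU: no b row matches, row kept with b columns NULL.
- team_id=1, zone=NU: no b row matches, row kept with b columns NULL.
- team_id=7, zone=NU: 2 matching b row(s), so 2 row(s) emitted.
- team_id=7, zone=NU: 2 matching b row(s), so 2 row(s) emitted.
After projecting and ordering:
b.zone | a.zone
NU | NU
NU | NU
NU | NU
NU | NU
NULL | FL
NULL | FL
NULL | NU
NULL | NU
NULL | QE

(NU, NU); (NU, NU); (NU, NU); (NU, NU); (NULL, FL); (NULL, FL); (NULL, NU); (NULL, NU); (NULL, QE)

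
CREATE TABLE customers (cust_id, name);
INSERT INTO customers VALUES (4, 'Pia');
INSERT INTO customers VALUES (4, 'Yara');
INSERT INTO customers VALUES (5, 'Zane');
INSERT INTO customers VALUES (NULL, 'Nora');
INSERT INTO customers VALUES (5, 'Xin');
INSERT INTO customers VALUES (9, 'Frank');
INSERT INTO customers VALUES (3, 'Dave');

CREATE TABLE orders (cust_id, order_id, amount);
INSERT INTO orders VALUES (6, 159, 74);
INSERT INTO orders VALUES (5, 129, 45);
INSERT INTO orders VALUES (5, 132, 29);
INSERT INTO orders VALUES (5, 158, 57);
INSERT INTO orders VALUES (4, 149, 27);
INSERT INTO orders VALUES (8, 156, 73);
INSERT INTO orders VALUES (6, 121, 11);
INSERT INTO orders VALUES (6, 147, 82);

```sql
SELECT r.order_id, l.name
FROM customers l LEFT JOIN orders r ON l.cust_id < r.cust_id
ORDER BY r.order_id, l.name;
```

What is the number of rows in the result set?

32

LEFT JOIN keeps every row from `customers`; unmatched rows get NULL for `orders`'s columns.
Matching on l.cust_id < r.cust_id. A NULL in a compared column never satisfies the condition.
- cust_id=4: 7 matching r row(s), so 7 row(s) emitted.
- cust_id=4: 7 matching r row(s), so 7 row(s) emitted.
- cust_id=5: 4 matching r row(s), so 4 row(s) emitted.
- cust_id=NULL: no r row matches, row kept with r columns NULL.
- cust_id=5: 4 matching r row(s), so 4 row(s) emitted.
- cust_id=9: no r row matches, row kept with r columns NULL.
- cust_id=3: 8 matching r row(s), so 8 row(s) emitted.
Total: 30 matched + 2 padded = 32 rows.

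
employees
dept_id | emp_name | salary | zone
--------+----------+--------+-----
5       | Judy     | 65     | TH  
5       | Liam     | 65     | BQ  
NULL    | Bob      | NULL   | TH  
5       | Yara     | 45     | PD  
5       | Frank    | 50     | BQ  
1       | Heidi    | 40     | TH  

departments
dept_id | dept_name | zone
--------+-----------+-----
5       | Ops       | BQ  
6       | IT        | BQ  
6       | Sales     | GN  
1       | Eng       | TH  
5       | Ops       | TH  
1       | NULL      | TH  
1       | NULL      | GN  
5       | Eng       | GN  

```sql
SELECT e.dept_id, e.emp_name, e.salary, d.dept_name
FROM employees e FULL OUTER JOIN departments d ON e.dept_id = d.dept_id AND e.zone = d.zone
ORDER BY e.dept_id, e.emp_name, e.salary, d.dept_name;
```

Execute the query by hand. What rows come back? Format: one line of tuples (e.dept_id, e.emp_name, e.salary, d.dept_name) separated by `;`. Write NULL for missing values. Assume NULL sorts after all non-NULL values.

FULL OUTER JOIN keeps every row from both sides; unmatched rows get NULL for the other side's columns.
Matching on e.dept_id = d.dept_id AND e.zone = d.zone. A NULL in a compared column never satisfies the condition.
- dept_id=5, zone=TH: 1 matching d row(s), so 1 row(s) emitted.
- dept_id=5, zone=BQ: 1 matching d row(s), so 1 row(s) emitted.
- dept_id=NULL, zone=TH: no d row matches, row kept with d columns NULL.
- dept_id=5, zone=PD: no d row matches, row kept with d columns NULL.
- dept_id=5, zone=BQ: 1 matching d row(s), so 1 row(s) emitted.
- dept_id=1, zone=TH: 2 matching d row(s), so 2 row(s) emitted.
- plus 4 unmatched d row(s), each kept with NULL e columns.

(1, Heidi, 40, Eng); (1, Heidi, 40, NULL); (5, Frank, 50, Ops); (5, Judy, 65, Ops); (5, Liam, 65, Ops); (5, Yara, 45, NULL); (NULL, Bob, NULL, NULL); (NULL, NULL, NULL, Eng); (NULL, NULL, NULL, IT); (NULL, NULL, NULL, Sales); (NULL, NULL, NULL, NULL)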